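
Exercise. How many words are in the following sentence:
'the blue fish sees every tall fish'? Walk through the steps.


Split into words: the | blue | fish | sees | every | tall | fish = 7 words.

7


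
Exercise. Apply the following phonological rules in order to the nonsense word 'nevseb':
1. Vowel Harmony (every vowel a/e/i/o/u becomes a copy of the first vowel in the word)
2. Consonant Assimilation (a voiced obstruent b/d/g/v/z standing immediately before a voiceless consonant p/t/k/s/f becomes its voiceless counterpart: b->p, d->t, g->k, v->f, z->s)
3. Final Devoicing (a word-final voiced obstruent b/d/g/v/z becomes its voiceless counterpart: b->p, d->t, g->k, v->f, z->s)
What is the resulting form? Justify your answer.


Starting form: 'nevseb'
Rule 1: Vowel Harmony: all vowels already match. No change.
Rule 2: Consonant Assimilation: voiced obstruent before voiceless consonant becomes voiceless ('vs' -> 'fs'). 'nevseb' -> 'nefseb'
Rule 3: Final Devoicing: word-final voiced obstruent 'b' becomes voiceless 'p'. 'nefseb' -> 'nefsep'
Final form: 'nefsep'

nefsep


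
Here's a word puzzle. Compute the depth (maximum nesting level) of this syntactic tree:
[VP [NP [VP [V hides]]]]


Count bracket nesting levels:
'[' at pos 0: depth = 1
'[' at pos 4: depth = 2
'[' at pos 8: depth = 3
'[' at pos 12: depth = 4
Maximum depth reached: 4

4


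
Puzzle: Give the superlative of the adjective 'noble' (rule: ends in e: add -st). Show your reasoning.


Apply superlative formation (ends in e: add -st): 'noble' -> 'noblest'.

noblest


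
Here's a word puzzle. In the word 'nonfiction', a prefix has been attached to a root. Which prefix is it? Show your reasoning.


The word 'nonfiction' = 'non' (prefix) + 'fiction' (root). The prefix is 'non'.

non


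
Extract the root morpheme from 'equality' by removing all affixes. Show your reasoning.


Remove suffix '-ity' from 'equality' to get root 'equal'.

equal


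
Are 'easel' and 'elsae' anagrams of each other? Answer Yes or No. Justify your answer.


Sorted letters of 'easel': 'aeels'
Sorted letters of 'elsae': 'aeels'
They match.

Yes


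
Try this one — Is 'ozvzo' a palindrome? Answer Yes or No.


Forward: 'ozvzo'
Reversed: 'ozvzo'
They are identical.

Yes


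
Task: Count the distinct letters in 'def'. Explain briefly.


Unique letters in 'def': {d, e, f} = 3 distinct letters.

3


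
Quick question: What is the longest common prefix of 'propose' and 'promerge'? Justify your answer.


Compare from the start: 3 characters match: 'pro'. Mismatch at position 4: 'p' vs 'm'.

pro


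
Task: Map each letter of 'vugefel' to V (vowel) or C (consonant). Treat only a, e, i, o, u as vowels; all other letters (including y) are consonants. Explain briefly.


Letter mapping: v = C, u = V, g = C, e = V, f = C, e = V, l = C.

CVCVCVC


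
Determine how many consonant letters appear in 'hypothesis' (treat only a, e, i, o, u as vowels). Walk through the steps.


Consonants in 'hypothesis': h, y, p, t, h, s, s = 7 consonants.

7


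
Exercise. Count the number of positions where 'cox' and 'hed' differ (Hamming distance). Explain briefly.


Alignment:
Position 1: 'c' vs 'h' = DIFFER
Position 2: 'o' vs 'e' = DIFFER
Position 3: 'x' vs 'd' = DIFFER
Total differences: 3

3


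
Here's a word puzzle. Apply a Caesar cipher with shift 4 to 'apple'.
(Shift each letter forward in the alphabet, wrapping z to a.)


Shift each letter by 4: a -> e, p -> t, p -> t, l -> p, e -> i. Result: 'ettpi'.

ettpi


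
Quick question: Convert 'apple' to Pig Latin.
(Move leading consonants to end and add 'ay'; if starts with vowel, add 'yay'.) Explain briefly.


'apple' starts with a vowel, so add 'yay': 'appleyay'.

appleyay


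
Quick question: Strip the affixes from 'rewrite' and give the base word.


Remove prefix 're' from 'rewrite' to get root 'write'.

write


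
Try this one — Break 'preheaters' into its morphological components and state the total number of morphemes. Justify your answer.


Step 1: Identify prefix: 'pre' (meaning: before)
Step 2: Identify root: 'heat'
Step 3: Identify suffix(es): 'er, s'
Decomposition: pre- (prefix: before) + heat (root) + -er (suffix: one who) + -s (plural)
Total morphemes: 4

4 morphemes (pre- (prefix: before) + heat (root) + -er (suffix: one who) + -s (plural))


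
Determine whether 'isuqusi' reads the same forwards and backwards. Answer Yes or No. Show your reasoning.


Forward: 'isuqusi'
Reversed: 'isuqusi'
They are identical.

Yes


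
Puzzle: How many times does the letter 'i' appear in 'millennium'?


Letter 'i' in 'millennium': found at position(s) 2, 8 = 2 occurrence(s).

2


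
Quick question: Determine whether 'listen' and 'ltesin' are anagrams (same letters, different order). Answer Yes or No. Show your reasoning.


Sorted letters of 'listen': 'eilnst'
Sorted letters of 'ltesin': 'eilnst'
They match.

Yes


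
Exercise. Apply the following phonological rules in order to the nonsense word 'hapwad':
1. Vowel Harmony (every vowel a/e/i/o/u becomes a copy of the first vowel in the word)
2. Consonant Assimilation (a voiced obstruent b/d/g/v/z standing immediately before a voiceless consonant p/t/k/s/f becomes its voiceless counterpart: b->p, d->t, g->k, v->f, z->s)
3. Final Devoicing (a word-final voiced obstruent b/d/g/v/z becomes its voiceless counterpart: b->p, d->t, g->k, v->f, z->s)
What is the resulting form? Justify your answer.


Starting form: 'hapwad'
Rule 1: Vowel Harmony: all vowels already match. No change.
Rule 2: Consonant Assimilation: no voiced obstruent (b/d/g/v/z) stands immediately before a voiceless consonant (p/t/k/s/f). No change.
Rule 3: Final Devoicing: word-final voiced obstruent 'd' becomes voiceless 't'. 'hapwad' -> 'hapwat'
Final form: 'hapwat'

hapwat


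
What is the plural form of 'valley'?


Apply rule: Add -s. 'valley' becomes 'valleys'.

valleys


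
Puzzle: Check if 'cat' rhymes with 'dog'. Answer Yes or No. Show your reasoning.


Rime (stressed vowel + following sounds) of 'cat': -at = /æt/
Rime of 'dog': -og = /ɒg/
/æt/ and /ɒg/ are different ending sounds, so the words do not rhyme.

No


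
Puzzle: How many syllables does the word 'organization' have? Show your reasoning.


Break 'organization' into syllables: or-gan-i-za-tion -> or | gan | i | za | tion = 5 syllables

5 syllables


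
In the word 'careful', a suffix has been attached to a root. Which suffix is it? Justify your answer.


The word 'careful' = 'care' (root) + '-ful' (suffix). The suffix is '-ful'.

ful


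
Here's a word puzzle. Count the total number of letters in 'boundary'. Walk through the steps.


Spell out 'boundary' and number each letter: b(1), o(2), u(3), n(4), d(5), a(6), r(7), y(8). Total: 8 letters.

8


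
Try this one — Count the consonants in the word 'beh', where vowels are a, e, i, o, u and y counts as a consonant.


Consonants in 'beh': b, h = 2 consonants.

2


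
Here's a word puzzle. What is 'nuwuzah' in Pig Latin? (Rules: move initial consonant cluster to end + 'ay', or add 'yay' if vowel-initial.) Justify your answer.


'nuwuzah': move consonant cluster 'n' to end and add 'ay': 'uwuzahnay'.

uwuzahnay


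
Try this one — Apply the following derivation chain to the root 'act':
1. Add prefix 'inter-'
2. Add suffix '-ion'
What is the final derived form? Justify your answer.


Step 1: Add prefix 'inter-' to 'act' = 'interact'
Step 2: Add suffix '-ion' to 'interact' = 'interaction'

interaction


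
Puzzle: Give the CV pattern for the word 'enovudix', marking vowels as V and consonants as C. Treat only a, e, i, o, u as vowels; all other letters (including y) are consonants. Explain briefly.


Letter mapping: e = V, n = C, o = V, v = C, u = V, d = C, i = V, x = C.

VCVCVCVC


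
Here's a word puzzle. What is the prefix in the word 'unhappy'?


The word 'unhappy' = 'un' (prefix) + 'happy' (root). The prefix is 'un'.

un


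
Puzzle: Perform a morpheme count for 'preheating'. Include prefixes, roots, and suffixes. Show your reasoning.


Decomposition: pre- (prefix) + heat (root) + -ing (suffix) = 3 morpheme(s)

3 morphemes


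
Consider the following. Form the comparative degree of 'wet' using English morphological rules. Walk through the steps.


Apply comparative formation (double final consonant, add -er): 'wet' -> 'wetter'.

wetter


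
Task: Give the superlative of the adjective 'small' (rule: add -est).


Apply superlative formation (add -est): 'small' -> 'smallest'.

smallest


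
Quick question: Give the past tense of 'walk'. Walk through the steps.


Apply rule: Add -ed. 'walk' becomes 'walked'.

walked


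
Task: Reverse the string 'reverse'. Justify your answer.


Reverse 'reverse' character by character: 'esrever'.

esrever


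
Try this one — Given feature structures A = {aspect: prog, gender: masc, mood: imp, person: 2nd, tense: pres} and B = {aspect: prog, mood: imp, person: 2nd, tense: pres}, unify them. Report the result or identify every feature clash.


Compare features:
aspect: A=prog vs B=prog -> unified: prog
gender: A=masc vs B=_ -> unified: masc
mood: A=imp vs B=imp -> unified: imp
person: A=2nd vs B=2nd -> unified: 2nd
tense: A=pres vs B=pres -> unified: pres
No clashes found.

Unified: {aspect: prog, gender: masc, mood: imp, person: 2nd, tense: pres}


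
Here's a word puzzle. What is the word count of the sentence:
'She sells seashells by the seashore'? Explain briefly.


Split into words: She | sells | seashells | by | the | seashore = 6 words.

6


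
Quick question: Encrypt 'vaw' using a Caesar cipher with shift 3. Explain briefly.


Shift each letter by 3: v -> y, a -> d, w -> z. Result: 'ydz'.

ydz


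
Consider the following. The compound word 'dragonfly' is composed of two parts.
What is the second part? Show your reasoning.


Split 'dragonfly' into 'dragon' + 'fly'. The second part is 'fly'.

fly


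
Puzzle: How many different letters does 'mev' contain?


Unique letters in 'mev': {e, m, v} = 3 distinct letters.

3


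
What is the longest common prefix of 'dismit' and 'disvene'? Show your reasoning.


Compare from the start: 3 characters match: 'dis'. Mismatch at position 4: 'm' vs 'v'.

dis


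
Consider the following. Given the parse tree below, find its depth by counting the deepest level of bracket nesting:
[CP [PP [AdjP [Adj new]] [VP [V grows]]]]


Count bracket nesting levels:
'[' at pos 0: depth = 1
'[' at pos 4: depth = 2
'[' at pos 8: depth = 3
'[' at pos 14: depth = 4
'[' at pos 25: depth = 3
'[' at pos 29: depth = 4
Maximum depth reached: 4

4


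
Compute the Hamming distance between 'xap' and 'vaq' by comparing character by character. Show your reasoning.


Alignment:
Position 1: 'x' vs 'v' = DIFFER
Position 2: 'a' vs 'a' = match
Position 3: 'p' vs 'q' = DIFFER
Total differences: 2

2


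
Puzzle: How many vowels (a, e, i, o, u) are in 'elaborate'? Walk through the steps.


Vowels in 'elaborate': e, a, o, a, e = 5 vowels.

5


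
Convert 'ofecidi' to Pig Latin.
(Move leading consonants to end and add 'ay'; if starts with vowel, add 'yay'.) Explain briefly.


'ofecidi' starts with a vowel, so add 'yay': 'ofecidiyay'.

ofecidiyay


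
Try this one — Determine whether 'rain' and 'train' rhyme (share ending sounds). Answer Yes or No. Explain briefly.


Rime (stressed vowel + following sounds) of 'rain': -ain = /eɪn/
Rime of 'train': -ain = /eɪn/
/eɪn/ and /eɪn/ are the same ending sound, so the words rhyme.

Yes


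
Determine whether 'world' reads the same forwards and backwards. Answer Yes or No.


Forward: 'world'
Reversed: 'dlrow'
They differ.

No


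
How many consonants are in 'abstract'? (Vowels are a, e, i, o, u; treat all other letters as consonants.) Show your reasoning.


Consonants in 'abstract': b, s, t, r, c, t = 6 consonants.

6


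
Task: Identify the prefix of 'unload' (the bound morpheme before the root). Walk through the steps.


The word 'unload' = 'un' (prefix) + 'load' (root). The prefix is 'un'.

un


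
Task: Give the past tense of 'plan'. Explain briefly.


Apply rule: Double final consonant and add -ed. 'plan' becomes 'planned'.

planned


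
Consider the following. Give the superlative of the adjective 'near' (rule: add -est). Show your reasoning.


Apply superlative formation (add -est): 'near' -> 'nearest'.

nearest


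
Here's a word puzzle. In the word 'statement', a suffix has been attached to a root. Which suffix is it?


The word 'statement' = 'state' (root) + '-ment' (suffix). The suffix is '-ment'.

ment


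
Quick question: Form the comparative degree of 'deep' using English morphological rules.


Apply comparative formation (add -er): 'deep' -> 'deeper'.

deeper


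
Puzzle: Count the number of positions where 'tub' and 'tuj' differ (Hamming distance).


Alignment:
Position 1: 't' vs 't' = match
Position 2: 'u' vs 'u' = match
Position 3: 'b' vs 'j' = DIFFER
Total differences: 1

1


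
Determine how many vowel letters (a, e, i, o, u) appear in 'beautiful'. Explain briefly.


Vowels in 'beautiful': e, a, u, i, u = 5 vowels.

5


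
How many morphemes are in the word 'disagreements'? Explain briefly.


Decomposition: dis- (prefix) + agree (root) + -ment (suffix) + -s (plural) = 4 morpheme(s)

4 morphemes


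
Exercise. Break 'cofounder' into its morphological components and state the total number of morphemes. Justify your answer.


Step 1: Identify prefix: 'co' (meaning: together)
Step 2: Identify root: 'found'
Step 3: Identify suffix(es): 'er'
Decomposition: co- (prefix: together) + found (root) + -er (suffix: one who)
Total morphemes: 3

3 morphemes (co- (prefix: together) + found (root) + -er (suffix: one who))


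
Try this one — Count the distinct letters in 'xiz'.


Unique letters in 'xiz': {i, x, z} = 3 distinct letters.

3


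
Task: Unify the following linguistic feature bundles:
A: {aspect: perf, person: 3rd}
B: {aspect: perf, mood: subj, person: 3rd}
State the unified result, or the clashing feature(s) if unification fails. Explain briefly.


Compare features:
aspect: A=perf vs B=perf -> unified: perf
mood: A=_ vs B=subj -> unified: subj
person: A=3rd vs B=3rd -> unified: 3rd
No clashes found.

Unified: {aspect: perf, mood: subj, person: 3rd}


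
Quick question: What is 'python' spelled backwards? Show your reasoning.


Reverse 'python' character by character: 'nohtyp'.

nohtyp


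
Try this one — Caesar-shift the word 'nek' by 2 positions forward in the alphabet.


Shift each letter by 2: n -> p, e -> g, k -> m. Result: 'pgm'.

pgm


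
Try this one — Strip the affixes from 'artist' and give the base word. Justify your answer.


Remove suffix '-ist' from 'artist' to get root 'art'.

art


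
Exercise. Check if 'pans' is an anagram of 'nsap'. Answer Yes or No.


Sorted letters of 'pans': 'anps'
Sorted letters of 'nsap': 'anps'
They match.

Yes


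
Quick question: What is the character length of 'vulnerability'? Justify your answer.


Spell out 'vulnerability' and number each letter: v(1), u(2), l(3), n(4), e(5), r(6), a(7), b(8), i(9), l(10), i(11), t(12), y(13). Total: 13 letters.

13


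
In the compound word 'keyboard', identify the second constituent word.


Split 'keyboard' into 'key' + 'board'. The second part is 'board'.

board


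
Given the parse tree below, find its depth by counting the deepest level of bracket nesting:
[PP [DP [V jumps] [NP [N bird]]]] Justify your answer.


Count bracket nesting levels:
'[' at pos 0: depth = 1
'[' at pos 4: depth = 2
'[' at pos 8: depth = 3
'[' at pos 18: depth = 3
'[' at pos 22: depth = 4
Maximum depth reached: 4

4


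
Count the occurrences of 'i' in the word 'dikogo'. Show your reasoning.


Letter 'i' in 'dikogo': found at position(s) 2 = 1 occurrence(s).

1


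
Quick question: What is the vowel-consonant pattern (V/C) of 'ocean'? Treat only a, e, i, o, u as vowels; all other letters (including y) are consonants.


Letter mapping: o = V, c = C, e = V, a = V, n = C.

VCVVC


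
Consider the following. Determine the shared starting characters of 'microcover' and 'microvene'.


Compare from the start: 5 characters match: 'micro'. Mismatch at position 6: 'c' vs 'v'.

micro


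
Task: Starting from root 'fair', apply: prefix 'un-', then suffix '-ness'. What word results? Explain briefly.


Step 1: Add prefix 'un-' to 'fair' = 'unfair'
Step 2: Add suffix '-ness' to 'unfair' = 'unfairness'

unfairness


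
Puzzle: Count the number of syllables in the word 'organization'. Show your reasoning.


Break 'organization' into syllables: or-gan-i-za-tion -> or | gan | i | za | tion = 5 syllables

5 syllables


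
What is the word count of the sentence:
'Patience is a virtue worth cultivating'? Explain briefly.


Split into words: Patience | is | a | virtue | worth | cultivating = 6 words.

6


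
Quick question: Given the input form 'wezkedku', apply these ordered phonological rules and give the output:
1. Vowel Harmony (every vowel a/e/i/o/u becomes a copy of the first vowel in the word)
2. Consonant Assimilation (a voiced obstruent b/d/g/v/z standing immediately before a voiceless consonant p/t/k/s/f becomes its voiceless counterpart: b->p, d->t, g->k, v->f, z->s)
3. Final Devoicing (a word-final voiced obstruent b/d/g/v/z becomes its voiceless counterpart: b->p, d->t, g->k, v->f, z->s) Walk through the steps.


Starting form: 'wezkedku'
Rule 1: Vowel Harmony: all vowels become 'e' (matching first vowel). 'wezkedku' -> 'wezkedke'
Rule 2: Consonant Assimilation: voiced obstruent before voiceless consonant becomes voiceless ('zk' -> 'sk', 'dk' -> 'tk'). 'wezkedke' -> 'wesketke'
Rule 3: Final Devoicing: the word ends in the vowel 'e', not a consonant. No change.
Final form: 'wesketke'

wesketke


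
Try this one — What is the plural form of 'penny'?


Apply rule: Change -y to -ies (consonant + y). 'penny' becomes 'pennies'.

pennies


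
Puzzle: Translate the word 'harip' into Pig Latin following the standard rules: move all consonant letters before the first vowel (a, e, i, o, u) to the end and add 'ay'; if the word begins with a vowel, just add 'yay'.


'harip': move consonant cluster 'h' to end and add 'ay': 'ariphay'.

ariphay


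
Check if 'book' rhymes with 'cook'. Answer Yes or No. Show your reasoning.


Rime (stressed vowel + following sounds) of 'book': -ook = /ʊk/
Rime of 'cook': -ook = /ʊk/
/ʊk/ and /ʊk/ are the same ending sound, so the words rhyme.

Yes


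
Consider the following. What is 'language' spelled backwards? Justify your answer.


Reverse 'language' character by character: 'egaugnal'.

egaugnal


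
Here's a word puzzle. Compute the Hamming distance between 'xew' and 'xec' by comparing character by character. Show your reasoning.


Alignment:
Position 1: 'x' vs 'x' = match
Position 2: 'e' vs 'e' = match
Position 3: 'w' vs 'c' = DIFFER
Total differences: 1

1


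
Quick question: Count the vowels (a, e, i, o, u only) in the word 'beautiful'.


Vowels in 'beautiful': e, a, u, i, u = 5 vowels.

5


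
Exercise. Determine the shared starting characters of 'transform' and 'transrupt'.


Compare from the start: 5 characters match: 'trans'. Mismatch at position 6: 'f' vs 'r'.

trans


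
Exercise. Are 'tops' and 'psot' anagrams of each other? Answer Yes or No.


Sorted letters of 'tops': 'opst'
Sorted letters of 'psot': 'opst'
They match.

Yes


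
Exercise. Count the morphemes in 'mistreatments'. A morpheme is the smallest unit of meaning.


Decomposition: mis- (prefix) + treat (root) + -ment (suffix) + -s (plural) = 4 morpheme(s)

4 morphemes


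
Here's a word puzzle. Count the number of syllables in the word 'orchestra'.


Break 'orchestra' into syllables: or-ches-tra -> or | ches | tra = 3 syllables

3 syllables


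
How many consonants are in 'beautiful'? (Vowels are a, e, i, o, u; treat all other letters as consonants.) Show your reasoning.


Consonants in 'beautiful': b, t, f, l = 4 consonants.

4


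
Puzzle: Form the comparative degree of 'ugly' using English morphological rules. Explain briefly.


Apply comparative formation (consonant + y: change y to i, add -er): 'ugly' -> 'uglier'.

uglier


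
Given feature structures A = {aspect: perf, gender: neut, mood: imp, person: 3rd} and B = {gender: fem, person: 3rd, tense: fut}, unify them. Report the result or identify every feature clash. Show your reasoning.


Compare features:
aspect: A=perf vs B=_ -> unified: perf
gender: A=neut vs B=fem -> CLASH
mood: A=imp vs B=_ -> unified: imp
person: A=3rd vs B=3rd -> unified: 3rd
tense: A=_ vs B=fut -> unified: fut
Clash detected on feature 'gender' (neut vs fem); unification fails.

CLASH on 'gender' (neut vs fem)


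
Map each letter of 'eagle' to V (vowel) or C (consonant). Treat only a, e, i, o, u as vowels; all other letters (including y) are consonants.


Letter mapping: e = V, a = V, g = C, l = C, e = V.

VVCCV


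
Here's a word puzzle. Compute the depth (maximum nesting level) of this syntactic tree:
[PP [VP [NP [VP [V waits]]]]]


Count bracket nesting levels:
'[' at pos 0: depth = 1
'[' at pos 4: depth = 2
'[' at pos 8: depth = 3
'[' at pos 12: depth = 4
'[' at pos 16: depth = 5
Maximum depth reached: 5

5


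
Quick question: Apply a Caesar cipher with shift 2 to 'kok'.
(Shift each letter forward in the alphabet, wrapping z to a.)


Shift each letter by 2: k -> m, o -> q, k -> m. Result: 'mqm'.

mqm


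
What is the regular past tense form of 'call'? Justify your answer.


Apply rule: Add -ed. 'call' becomes 'called'.

called


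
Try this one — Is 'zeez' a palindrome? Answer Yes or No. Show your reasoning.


Forward: 'zeez'
Reversed: 'zeez'
They are identical.

Yes


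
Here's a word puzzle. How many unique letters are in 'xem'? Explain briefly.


Unique letters in 'xem': {e, m, x} = 3 distinct letters.

3


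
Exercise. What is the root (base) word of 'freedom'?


Remove suffix '-dom' from 'freedom' to get root 'free'.

free


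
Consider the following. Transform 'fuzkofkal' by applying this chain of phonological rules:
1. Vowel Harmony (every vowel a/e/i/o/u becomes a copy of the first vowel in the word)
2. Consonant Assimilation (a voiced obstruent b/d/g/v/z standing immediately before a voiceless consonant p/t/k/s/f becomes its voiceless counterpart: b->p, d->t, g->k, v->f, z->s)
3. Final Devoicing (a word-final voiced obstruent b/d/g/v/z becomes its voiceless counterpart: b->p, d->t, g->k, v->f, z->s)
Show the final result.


Starting form: 'fuzkofkal'
Rule 1: Vowel Harmony: all vowels become 'u' (matching first vowel). 'fuzkofkal' -> 'fuzkufkul'
Rule 2: Consonant Assimilation: voiced obstruent before voiceless consonant becomes voiceless ('zk' -> 'sk'). 'fuzkufkul' -> 'fuskufkul'
Rule 3: Final Devoicing: final consonant 'l' is not one of the voiced obstruents b/d/g/v/z. No change.
Final form: 'fuskufkul'

fuskufkul


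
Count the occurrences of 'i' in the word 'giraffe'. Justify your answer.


Letter 'i' in 'giraffe': found at position(s) 2 = 1 occurrence(s).

1


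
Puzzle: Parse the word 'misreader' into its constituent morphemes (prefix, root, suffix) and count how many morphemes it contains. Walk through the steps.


Step 1: Identify prefix: 'mis' (meaning: wrongly)
Step 2: Identify root: 'read'
Step 3: Identify suffix(es): 'er'
Decomposition: mis- (prefix: wrongly) + read (root) + -er (suffix: one who)
Total morphemes: 3

3 morphemes (mis- (prefix: wrongly) + read (root) + -er (suffix: one who))


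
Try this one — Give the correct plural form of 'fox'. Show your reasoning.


Apply rule: Add -es (sibilant/fricative ending). 'fox' becomes 'foxes'.

foxes


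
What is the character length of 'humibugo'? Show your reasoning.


Spell out 'humibugo' and number each letter: h(1), u(2), m(3), i(4), b(5), u(6), g(7), o(8). Total: 8 letters.

8


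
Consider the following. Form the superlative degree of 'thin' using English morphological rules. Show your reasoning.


Apply superlative formation (double final consonant, add -est): 'thin' -> 'thinnest'.

thinnest


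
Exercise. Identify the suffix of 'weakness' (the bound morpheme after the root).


The word 'weakness' = 'weak' (root) + '-ness' (suffix). The suffix is '-ness'.

ness


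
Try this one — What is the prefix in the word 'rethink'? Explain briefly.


The word 'rethink' = 're' (prefix) + 'think' (root). The prefix is 're'.

re


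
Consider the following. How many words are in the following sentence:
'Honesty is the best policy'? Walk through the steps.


Split into words: Honesty | is | the | best | policy = 5 words.

5


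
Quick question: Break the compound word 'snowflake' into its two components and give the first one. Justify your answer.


Split 'snowflake' into 'snow' + 'flake'. The first part is 'snow'.

snow


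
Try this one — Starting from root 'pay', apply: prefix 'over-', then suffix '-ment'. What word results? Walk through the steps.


Step 1: Add prefix 'over-' to 'pay' = 'overpay'
Step 2: Add suffix '-ment' to 'overpay' = 'overpayment'

overpayment


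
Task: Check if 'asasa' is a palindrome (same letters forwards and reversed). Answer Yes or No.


Forward: 'asasa'
Reversed: 'asasa'
They are identical.

Yes


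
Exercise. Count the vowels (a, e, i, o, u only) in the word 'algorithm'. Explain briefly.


Vowels in 'algorithm': a, o, i = 3 vowels.

3


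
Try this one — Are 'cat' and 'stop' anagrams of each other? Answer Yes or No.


Sorted letters of 'cat': 'act'
Sorted letters of 'stop': 'opst'
They do not match.

No


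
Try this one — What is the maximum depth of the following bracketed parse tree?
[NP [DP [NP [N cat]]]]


Count bracket nesting levels:
'[' at pos 0: depth = 1
'[' at pos 4: depth = 2
'[' at pos 8: depth = 3
'[' at pos 12: depth = 4
Maximum depth reached: 4

4


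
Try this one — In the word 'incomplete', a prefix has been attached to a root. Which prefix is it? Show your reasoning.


The word 'incomplete' = 'in' (prefix) + 'complete' (root). The prefix is 'in'.

in


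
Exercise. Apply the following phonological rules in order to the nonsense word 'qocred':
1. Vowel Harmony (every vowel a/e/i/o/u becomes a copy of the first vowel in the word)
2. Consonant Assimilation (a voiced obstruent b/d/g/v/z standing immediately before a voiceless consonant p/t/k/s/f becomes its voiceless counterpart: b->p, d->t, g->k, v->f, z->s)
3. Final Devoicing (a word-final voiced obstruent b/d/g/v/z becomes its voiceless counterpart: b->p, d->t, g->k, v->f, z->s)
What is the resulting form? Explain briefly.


Starting form: 'qocred'
Rule 1: Vowel Harmony: all vowels become 'o' (matching first vowel). 'qocred' -> 'qocrod'
Rule 2: Consonant Assimilation: no voiced obstruent (b/d/g/v/z) stands immediately before a voiceless consonant (p/t/k/s/f). No change.
Rule 3: Final Devoicing: word-final voiced obstruent 'd' becomes voiceless 't'. 'qocrod' -> 'qocrot'
Final form: 'qocrot'

qocrot


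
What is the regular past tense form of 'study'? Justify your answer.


Apply rule: Change -y to -ied. 'study' becomes 'studied'.

studied


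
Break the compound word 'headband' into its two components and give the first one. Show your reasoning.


Split 'headband' into 'head' + 'band'. The first part is 'head'.

head


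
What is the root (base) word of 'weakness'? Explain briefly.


Remove suffix '-ness' from 'weakness' to get root 'weak'.

weak


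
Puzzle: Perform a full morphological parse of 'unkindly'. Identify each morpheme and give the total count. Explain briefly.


Step 1: Identify prefix: 'un' (meaning: not/reverse)
Step 2: Identify root: 'kind'
Step 3: Identify suffix(es): 'ly'
Decomposition: un- (prefix: not/reverse) + kind (root) + -ly (suffix: in manner of)
Total morphemes: 3

3 morphemes (un- (prefix: not/reverse) + kind (root) + -ly (suffix: in manner of))


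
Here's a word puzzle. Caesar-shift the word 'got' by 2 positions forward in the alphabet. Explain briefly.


Shift each letter by 2: g -> i, o -> q, t -> v. Result: 'iqv'.

iqv


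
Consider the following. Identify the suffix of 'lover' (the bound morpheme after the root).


The word 'lover' = 'love' (root) + '-er' (suffix). The suffix is '-er'.

er


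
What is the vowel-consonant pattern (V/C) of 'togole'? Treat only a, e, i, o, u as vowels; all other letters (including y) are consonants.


Letter mapping: t = C, o = V, g = C, o = V, l = C, e = V.

CVCVCV


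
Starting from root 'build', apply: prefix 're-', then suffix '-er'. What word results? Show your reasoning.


Step 1: Add prefix 're-' to 'build' = 'rebuild'
Step 2: Add suffix '-er' to 'rebuild' = 'rebuilder'

rebuilder


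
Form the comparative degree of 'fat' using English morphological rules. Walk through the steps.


Apply comparative formation (double final consonant, add -er): 'fat' -> 'fatter'.

fatter


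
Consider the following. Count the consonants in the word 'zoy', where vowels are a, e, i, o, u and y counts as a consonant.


Consonants in 'zoy': z, y = 2 consonants.

2


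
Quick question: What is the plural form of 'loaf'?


Apply rule: Change -f to -ves. 'loaf' becomes 'loaves'.

loaves


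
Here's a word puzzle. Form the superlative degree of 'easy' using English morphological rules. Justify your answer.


Apply superlative formation (consonant + y: change y to i, add -est): 'easy' -> 'easiest'.

easiest


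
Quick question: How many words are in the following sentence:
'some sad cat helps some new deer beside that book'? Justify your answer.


Split into words: some | sad | cat | helps | some | new | deer | beside | that | book = 10 words.

10


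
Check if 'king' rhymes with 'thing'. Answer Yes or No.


Rime (stressed vowel + following sounds) of 'king': -ing = /ɪŋ/
Rime of 'thing': -ing = /ɪŋ/
/ɪŋ/ and /ɪŋ/ are the same ending sound, so the words rhyme.

Yes


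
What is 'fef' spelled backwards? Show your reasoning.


Reverse 'fef' character by character: 'fef'.

fef


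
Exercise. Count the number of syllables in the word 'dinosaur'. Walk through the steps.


Break 'dinosaur' into syllables: di-no-saur -> di | no | saur = 3 syllables

3 syllables


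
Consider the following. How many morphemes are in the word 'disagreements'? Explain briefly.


Decomposition: dis- (prefix) + agree (root) + -ment (suffix) + -s (plural) = 4 morpheme(s)

4 morphemes


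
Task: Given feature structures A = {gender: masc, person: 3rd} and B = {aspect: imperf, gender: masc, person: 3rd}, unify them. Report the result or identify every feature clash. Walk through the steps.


Compare features:
aspect: A=_ vs B=imperf -> unified: imperf
gender: A=masc vs B=masc -> unified: masc
person: A=3rd vs B=3rd -> unified: 3rd
No clashes found.

Unified: {aspect: imperf, gender: masc, person: 3rd}


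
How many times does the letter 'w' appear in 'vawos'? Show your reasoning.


Letter 'w' in 'vawos': found at position(s) 3 = 1 occurrence(s).

1


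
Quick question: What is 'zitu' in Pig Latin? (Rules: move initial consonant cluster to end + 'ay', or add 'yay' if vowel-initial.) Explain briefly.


'zitu': move consonant cluster 'z' to end and add 'ay': 'ituzay'.

ituzay


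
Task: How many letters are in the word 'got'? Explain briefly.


Spell out 'got' and number each letter: g(1), o(2), t(3). Total: 3 letters.

3


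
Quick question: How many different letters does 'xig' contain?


Unique letters in 'xig': {g, i, x} = 3 distinct letters.

3


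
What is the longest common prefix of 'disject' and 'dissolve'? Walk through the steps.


Compare from the start: 3 characters match: 'dis'. Mismatch at position 4: 'j' vs 's'.

dis


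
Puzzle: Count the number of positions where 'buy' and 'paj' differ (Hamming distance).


Alignment:
Position 1: 'b' vs 'p' = DIFFER
Position 2: 'u' vs 'a' = DIFFER
Position 3: 'y' vs 'j' = DIFFER
Total differences: 3

3


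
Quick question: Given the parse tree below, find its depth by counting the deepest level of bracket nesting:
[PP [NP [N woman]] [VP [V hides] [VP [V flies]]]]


Count bracket nesting levels:
'[' at pos 0: depth = 1
'[' at pos 4: depth = 2
'[' at pos 8: depth = 3
'[' at pos 19: depth = 2
'[' at pos 23: depth = 3
'[' at pos 33: depth = 3
'[' at pos 37: depth = 4
Maximum depth reached: 4

4


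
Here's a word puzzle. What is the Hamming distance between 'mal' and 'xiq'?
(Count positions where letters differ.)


Alignment:
Position 1: 'm' vs 'x' = DIFFER
Position 2: 'a' vs 'i' = DIFFER
Position 3: 'l' vs 'q' = DIFFER
Total differences: 3

3


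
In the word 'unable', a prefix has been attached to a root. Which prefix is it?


The word 'unable' = 'un' (prefix) + 'able' (root). The prefix is 'un'.

un


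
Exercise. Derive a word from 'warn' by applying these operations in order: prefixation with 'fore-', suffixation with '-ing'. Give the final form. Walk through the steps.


Step 1: Add prefix 'fore-' to 'warn' = 'forewarn'
Step 2: Add suffix '-ing' to 'forewarn' = 'forewarning'

forewarning


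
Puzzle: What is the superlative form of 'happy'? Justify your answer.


Apply superlative formation (consonant + y: change y to i, add -est): 'happy' -> 'happiest'.

happiest


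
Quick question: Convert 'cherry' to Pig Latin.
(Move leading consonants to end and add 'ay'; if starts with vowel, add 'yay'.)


'cherry': move consonant cluster 'ch' to end and add 'ay': 'errychay'.

errychay


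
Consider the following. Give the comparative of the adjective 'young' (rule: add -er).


Apply comparative formation (add -er): 'young' -> 'younger'.

younger


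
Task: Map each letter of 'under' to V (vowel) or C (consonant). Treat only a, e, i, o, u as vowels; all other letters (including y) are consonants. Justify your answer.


Letter mapping: u = V, n = C, d = C, e = V, r = C.

VCCVC


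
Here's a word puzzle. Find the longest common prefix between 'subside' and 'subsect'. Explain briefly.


Compare from the start: 4 characters match: 'subs'. Mismatch at position 5: 'i' vs 'e'.

subs


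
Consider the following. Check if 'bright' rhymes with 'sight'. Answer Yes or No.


Rime (stressed vowel + following sounds) of 'bright': -ight = /aɪt/
Rime of 'sight': -ight = /aɪt/
/aɪt/ and /aɪt/ are the same ending sound, so the words rhyme.

Yes


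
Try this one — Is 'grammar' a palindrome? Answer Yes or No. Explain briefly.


Forward: 'grammar'
Reversed: 'rammarg'
They differ.

No


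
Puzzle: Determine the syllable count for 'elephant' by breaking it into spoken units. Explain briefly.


Break 'elephant' into syllables: el-e-phant -> el | e | phant = 3 syllables

3 syllables


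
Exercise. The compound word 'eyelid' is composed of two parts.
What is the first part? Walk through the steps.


Split 'eyelid' into 'eye' + 'lid'. The first part is 'eye'.

eye


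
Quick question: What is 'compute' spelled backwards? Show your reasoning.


Reverse 'compute' character by character: 'etupmoc'.

etupmoc


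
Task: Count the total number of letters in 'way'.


Spell out 'way' and number each letter: w(1), a(2), y(3). Total: 3 letters.

3


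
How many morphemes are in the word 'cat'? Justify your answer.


Decomposition: cat (free morpheme) = 1 morpheme(s)

1 morphemes


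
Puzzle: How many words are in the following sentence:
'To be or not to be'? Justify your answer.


Split into words: To | be | or | not | to | be = 6 words.

6


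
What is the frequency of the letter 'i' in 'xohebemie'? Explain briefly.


Letter 'i' in 'xohebemie': found at position(s) 8 = 1 occurrence(s).

1


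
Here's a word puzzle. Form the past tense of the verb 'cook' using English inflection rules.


Apply rule: Add -ed. 'cook' becomes 'cooked'.

cooked


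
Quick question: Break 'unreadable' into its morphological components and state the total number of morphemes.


Step 1: Identify prefix: 'un' (meaning: not/reverse)
Step 2: Identify root: 'read'
Step 3: Identify suffix(es): 'able'
Decomposition: un- (prefix: not/reverse) + read (root) + -able (suffix: capable of)
Total morphemes: 3

3 morphemes (un- (prefix: not/reverse) + read (root) + -able (suffix: capable of))


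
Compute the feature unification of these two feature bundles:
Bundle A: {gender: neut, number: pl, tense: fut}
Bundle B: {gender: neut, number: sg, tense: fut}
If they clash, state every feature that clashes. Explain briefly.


Compare features:
gender: A=neut vs B=neut -> unified: neut
number: A=pl vs B=sg -> CLASH
tense: A=fut vs B=fut -> unified: fut
Clash detected on feature 'number' (pl vs sg); unification fails.

CLASH on 'number' (pl vs sg)


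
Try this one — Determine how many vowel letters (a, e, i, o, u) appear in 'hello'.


Vowels in 'hello': e, o = 2 vowels.

2


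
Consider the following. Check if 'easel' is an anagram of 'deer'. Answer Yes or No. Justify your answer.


Sorted letters of 'easel': 'aeels'
Sorted letters of 'deer': 'deer'
They do not match.

No


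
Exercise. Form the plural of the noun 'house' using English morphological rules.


Apply rule: Add -s. 'house' becomes 'houses'.

houses


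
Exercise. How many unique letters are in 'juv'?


Unique letters in 'juv': {j, u, v} = 3 distinct letters.

3


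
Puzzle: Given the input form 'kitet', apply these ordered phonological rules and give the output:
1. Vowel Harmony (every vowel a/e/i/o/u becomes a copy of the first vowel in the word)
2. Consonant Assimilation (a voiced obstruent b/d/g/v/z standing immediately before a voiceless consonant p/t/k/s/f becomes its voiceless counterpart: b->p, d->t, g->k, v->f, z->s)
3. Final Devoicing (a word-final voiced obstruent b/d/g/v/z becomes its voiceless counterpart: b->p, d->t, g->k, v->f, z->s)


Starting form: 'kitet'
Rule 1: Vowel Harmony: all vowels become 'i' (matching first vowel). 'kitet' -> 'kitit'
Rule 2: Consonant Assimilation: no voiced obstruent (b/d/g/v/z) stands immediately before a voiceless consonant (p/t/k/s/f). No change.
Rule 3: Final Devoicing: final consonant 't' is not one of the voiced obstruents b/d/g/v/z. No change.
Final form: 'kitit'

kitit


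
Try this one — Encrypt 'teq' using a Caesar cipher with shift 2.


Shift each letter by 2: t -> v, e -> g, q -> s. Result: 'vgs'.

vgs


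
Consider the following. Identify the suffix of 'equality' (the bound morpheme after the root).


The word 'equality' = 'equal' (root) + '-ity' (suffix). The suffix is '-ity'.

ity


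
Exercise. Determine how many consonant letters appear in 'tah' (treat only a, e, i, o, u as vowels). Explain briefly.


Consonants in 'tah': t, h = 2 consonants.

2


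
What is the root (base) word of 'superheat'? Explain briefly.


Remove prefix 'super' from 'superheat' to get root 'heat'.

heat


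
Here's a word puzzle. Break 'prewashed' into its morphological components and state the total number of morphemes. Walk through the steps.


Step 1: Identify prefix: 'pre' (meaning: before)
Step 2: Identify root: 'wash'
Step 3: Identify suffix(es): 'ed'
Decomposition: pre- (prefix: before) + wash (root) + -ed (suffix: past)
Total morphemes: 3

3 morphemes (pre- (prefix: before) + wash (root) + -ed (suffix: past))


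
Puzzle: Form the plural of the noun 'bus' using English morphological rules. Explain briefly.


Apply rule: Add -es (sibilant/fricative ending). 'bus' becomes 'buses'.

buses
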